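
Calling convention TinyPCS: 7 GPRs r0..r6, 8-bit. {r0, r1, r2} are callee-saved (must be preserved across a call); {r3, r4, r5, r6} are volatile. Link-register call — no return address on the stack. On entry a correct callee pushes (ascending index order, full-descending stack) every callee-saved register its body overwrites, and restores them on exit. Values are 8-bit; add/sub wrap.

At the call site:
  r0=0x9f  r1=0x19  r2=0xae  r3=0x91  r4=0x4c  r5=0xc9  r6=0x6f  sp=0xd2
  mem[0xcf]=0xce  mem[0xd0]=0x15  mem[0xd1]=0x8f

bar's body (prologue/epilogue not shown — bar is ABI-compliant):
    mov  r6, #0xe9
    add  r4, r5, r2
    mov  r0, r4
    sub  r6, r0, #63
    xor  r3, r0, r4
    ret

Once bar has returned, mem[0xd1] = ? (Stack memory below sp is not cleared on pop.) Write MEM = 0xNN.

MEM = 0x9f

prologue: push r0 -> mem[0xd1]=0x9f, sp=0xd1
body[0] mov  r6, #0xe9 -> r6=0xe9
body[1] add  r4, r5, r2 -> r4=0x77
body[2] mov  r0, r4 -> r0=0x77
body[3] sub  r6, r0, #63 -> r6=0x38
body[4] xor  r3, r0, r4 -> r3=0x00
epilogue: pop r0=0x9f, sp=0xd2
prologue pushed ['r0'] at ['0xd1']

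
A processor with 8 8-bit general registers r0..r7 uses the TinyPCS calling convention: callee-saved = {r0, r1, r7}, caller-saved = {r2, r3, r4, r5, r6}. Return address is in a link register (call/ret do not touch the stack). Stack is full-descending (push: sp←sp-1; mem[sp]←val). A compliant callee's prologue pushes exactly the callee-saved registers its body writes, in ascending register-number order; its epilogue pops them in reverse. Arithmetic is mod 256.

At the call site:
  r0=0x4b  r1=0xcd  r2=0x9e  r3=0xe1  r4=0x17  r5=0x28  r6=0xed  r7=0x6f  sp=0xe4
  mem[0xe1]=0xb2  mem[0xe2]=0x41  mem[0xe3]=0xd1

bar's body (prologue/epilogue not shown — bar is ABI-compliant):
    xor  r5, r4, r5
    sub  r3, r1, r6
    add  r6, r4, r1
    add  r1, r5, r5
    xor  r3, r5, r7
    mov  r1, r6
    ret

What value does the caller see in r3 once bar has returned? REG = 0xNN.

REG = 0x50

prologue: push r1 -> mem[0xe3]=0xcd, sp=0xe3
body[0] xor  r5, r4, r5 -> r5=0x3f
body[1] sub  r3, r1, r6 -> r3=0xe0
body[2] add  r6, r4, r1 -> r6=0xe4
body[3] add  r1, r5, r5 -> r1=0x7e
body[4] xor  r3, r5, r7 -> r3=0x50
body[5] mov  r1, r6 -> r1=0xe4
epilogue: pop r1=0xcd, sp=0xe4
r3 is caller-saved -> body value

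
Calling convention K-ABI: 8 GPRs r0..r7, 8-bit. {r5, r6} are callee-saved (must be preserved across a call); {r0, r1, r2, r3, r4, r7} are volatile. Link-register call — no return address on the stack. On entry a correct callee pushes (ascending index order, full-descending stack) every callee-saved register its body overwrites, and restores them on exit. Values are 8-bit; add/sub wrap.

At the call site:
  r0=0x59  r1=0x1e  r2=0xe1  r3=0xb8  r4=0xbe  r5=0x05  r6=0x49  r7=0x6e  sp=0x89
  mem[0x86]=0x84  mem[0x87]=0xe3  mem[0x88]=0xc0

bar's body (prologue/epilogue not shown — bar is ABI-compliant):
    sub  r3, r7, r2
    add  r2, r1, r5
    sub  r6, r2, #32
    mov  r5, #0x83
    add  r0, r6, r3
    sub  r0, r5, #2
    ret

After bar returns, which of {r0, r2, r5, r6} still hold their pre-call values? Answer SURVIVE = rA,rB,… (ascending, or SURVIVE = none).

prologue: push r5 → mem[0x88]=0x05, sp=0x88
prologue: push r6 → mem[0x87]=0x49, sp=0x87
body[0] sub  r3, r7, r2 → r3=0x8d
body[1] add  r2, r1, r5 → r2=0x23
body[2] sub  r6, r2, #32 → r6=0x03
body[3] mov  r5, #0x83 → r5=0x83
body[4] add  r0, r6, r3 → r0=0x90
body[5] sub  r0, r5, #2 → r0=0x81
epilogue: pop r6=0x49, sp=0x88
epilogue: pop r5=0x05, sp=0x89
r0: caller-saved, written=True
r2: caller-saved, written=True
r5: callee-saved, written=True
r6: callee-saved, written=True

SURVIVE = r5,r6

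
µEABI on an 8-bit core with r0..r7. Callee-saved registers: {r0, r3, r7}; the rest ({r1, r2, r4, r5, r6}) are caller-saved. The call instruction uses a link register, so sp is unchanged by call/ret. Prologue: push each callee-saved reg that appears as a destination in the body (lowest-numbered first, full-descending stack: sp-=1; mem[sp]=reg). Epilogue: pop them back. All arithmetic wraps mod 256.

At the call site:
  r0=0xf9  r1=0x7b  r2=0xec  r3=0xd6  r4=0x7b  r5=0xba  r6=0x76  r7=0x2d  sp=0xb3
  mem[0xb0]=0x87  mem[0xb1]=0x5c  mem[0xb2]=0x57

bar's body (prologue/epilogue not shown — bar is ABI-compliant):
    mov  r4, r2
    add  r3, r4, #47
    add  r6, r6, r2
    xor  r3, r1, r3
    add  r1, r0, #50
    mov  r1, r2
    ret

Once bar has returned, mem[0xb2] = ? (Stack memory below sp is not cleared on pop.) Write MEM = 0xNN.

MEM = 0xd6

prologue: push r3 → mem[0xb2]=0xd6, sp=0xb2
body[0] mov  r4, r2 → r4=0xec
body[1] add  r3, r4, #47 → r3=0x1b
body[2] add  r6, r6, r2 → r6=0x62
body[3] xor  r3, r1, r3 → r3=0x60
body[4] add  r1, r0, #50 → r1=0x2b
body[5] mov  r1, r2 → r1=0xec
epilogue: pop r3=0xd6, sp=0xb3
prologue pushed ['r3'] at ['0xb2']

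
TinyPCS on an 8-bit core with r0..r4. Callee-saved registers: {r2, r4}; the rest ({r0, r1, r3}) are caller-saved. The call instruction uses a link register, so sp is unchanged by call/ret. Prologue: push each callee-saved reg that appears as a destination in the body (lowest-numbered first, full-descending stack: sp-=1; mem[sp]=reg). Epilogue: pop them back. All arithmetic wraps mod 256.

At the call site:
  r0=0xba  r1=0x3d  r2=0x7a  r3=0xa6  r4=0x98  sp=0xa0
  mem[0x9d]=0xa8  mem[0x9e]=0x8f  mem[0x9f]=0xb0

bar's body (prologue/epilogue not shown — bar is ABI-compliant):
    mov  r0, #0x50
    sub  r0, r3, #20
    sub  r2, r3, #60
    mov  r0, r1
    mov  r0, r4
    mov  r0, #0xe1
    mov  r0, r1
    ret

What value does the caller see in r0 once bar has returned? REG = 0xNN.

REG = 0x3d

prologue: push r2 → mem[0x9f]=0x7a, sp=0x9f
body[0] mov  r0, #0x50 → r0=0x50
body[1] sub  r0, r3, #20 → r0=0x92
body[2] sub  r2, r3, #60 → r2=0x6a
body[3] mov  r0, r1 → r0=0x3d
body[4] mov  r0, r4 → r0=0x98
body[5] mov  r0, #0xe1 → r0=0xe1
body[6] mov  r0, r1 → r0=0x3d
epilogue: pop r2=0x7a, sp=0xa0
r0 is caller-saved → body value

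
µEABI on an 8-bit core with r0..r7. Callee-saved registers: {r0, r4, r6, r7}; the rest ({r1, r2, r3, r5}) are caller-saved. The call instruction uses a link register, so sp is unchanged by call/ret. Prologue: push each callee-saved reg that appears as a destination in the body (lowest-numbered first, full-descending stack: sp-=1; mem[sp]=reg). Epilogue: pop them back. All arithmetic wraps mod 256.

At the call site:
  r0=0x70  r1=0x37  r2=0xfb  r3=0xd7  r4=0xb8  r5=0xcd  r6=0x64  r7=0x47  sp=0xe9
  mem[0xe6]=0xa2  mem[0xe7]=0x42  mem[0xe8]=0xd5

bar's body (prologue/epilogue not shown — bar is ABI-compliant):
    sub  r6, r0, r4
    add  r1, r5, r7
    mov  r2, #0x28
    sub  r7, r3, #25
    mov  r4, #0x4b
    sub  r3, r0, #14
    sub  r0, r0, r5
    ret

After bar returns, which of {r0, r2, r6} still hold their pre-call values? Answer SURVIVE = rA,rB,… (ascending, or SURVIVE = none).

prologue: push r0 → mem[0xe8]=0x70, sp=0xe8
prologue: push r4 → mem[0xe7]=0xb8, sp=0xe7
prologue: push r6 → mem[0xe6]=0x64, sp=0xe6
prologue: push r7 → mem[0xe5]=0x47, sp=0xe5
body[0] sub  r6, r0, r4 → r6=0xb8
body[1] add  r1, r5, r7 → r1=0x14
body[2] mov  r2, #0x28 → r2=0x28
body[3] sub  r7, r3, #25 → r7=0xbe
body[4] mov  r4, #0x4b → r4=0x4b
body[5] sub  r3, r0, #14 → r3=0x62
body[6] sub  r0, r0, r5 → r0=0xa3
epilogue: pop r7=0x47, sp=0xe6
epilogue: pop r6=0x64, sp=0xe7
epilogue: pop r4=0xb8, sp=0xe8
epilogue: pop r0=0x70, sp=0xe9
r0: callee-saved, written=True
r2: caller-saved, written=True
r6: callee-saved, written=True

SURVIVE = r0,r6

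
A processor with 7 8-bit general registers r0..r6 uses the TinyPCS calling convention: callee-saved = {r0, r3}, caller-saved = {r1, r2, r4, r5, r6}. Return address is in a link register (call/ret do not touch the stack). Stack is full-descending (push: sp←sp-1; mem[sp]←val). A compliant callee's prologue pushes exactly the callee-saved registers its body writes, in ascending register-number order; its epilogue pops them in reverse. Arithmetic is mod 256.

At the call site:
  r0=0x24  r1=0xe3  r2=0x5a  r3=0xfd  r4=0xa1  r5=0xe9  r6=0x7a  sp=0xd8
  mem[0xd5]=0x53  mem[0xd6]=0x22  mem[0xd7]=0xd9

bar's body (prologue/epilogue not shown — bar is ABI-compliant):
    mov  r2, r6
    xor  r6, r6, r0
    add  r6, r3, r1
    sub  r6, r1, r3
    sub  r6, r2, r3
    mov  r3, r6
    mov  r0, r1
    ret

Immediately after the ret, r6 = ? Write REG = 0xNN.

prologue: push r0 -> mem[0xd7]=0x24, sp=0xd7
prologue: push r3 -> mem[0xd6]=0xfd, sp=0xd6
body[0] mov  r2, r6 -> r2=0x7a
body[1] xor  r6, r6, r0 -> r6=0x5e
body[2] add  r6, r3, r1 -> r6=0xe0
body[3] sub  r6, r1, r3 -> r6=0xe6
body[4] sub  r6, r2, r3 -> r6=0x7d
body[5] mov  r3, r6 -> r3=0x7d
body[6] mov  r0, r1 -> r0=0xe3
epilogue: pop r3=0xfd, sp=0xd7
epilogue: pop r0=0x24, sp=0xd8
r6 is caller-saved -> body value

REG = 0x7d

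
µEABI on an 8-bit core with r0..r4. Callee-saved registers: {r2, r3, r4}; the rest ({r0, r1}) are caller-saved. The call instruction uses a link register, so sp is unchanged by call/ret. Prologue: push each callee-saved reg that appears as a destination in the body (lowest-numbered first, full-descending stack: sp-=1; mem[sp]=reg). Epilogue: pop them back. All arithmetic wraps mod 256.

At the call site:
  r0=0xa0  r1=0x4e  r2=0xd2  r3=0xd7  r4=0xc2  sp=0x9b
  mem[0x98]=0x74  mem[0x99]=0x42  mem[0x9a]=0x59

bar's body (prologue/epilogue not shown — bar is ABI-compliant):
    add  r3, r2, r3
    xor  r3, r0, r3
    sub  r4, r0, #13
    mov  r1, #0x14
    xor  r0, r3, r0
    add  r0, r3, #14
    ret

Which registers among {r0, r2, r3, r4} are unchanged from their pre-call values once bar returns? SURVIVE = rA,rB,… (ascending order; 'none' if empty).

prologue: push r3 → mem[0x9a]=0xd7, sp=0x9a
prologue: push r4 → mem[0x99]=0xc2, sp=0x99
body[0] add  r3, r2, r3 → r3=0xa9
body[1] xor  r3, r0, r3 → r3=0x09
body[2] sub  r4, r0, #13 → r4=0x93
body[3] mov  r1, #0x14 → r1=0x14
body[4] xor  r0, r3, r0 → r0=0xa9
body[5] add  r0, r3, #14 → r0=0x17
epilogue: pop r4=0xc2, sp=0x9a
epilogue: pop r3=0xd7, sp=0x9b
r0: caller-saved, written=True
r2: callee-saved, written=False
r3: callee-saved, written=True
r4: callee-saved, written=True

SURVIVE = r2,r3,r4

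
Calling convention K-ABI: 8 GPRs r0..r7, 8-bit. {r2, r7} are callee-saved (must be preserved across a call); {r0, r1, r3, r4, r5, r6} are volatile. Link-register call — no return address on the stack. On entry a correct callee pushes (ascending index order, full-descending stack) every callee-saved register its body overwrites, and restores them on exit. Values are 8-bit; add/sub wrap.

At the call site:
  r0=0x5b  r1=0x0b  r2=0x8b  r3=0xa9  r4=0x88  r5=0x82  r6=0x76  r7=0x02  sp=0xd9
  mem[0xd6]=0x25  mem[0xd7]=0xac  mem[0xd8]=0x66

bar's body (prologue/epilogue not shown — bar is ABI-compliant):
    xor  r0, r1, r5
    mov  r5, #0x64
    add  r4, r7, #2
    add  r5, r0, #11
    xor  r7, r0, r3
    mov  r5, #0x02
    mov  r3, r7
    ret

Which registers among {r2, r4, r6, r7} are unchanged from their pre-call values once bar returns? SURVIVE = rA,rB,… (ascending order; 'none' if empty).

prologue: push r7 → mem[0xd8]=0x02, sp=0xd8
body[0] xor  r0, r1, r5 → r0=0x89
body[1] mov  r5, #0x64 → r5=0x64
body[2] add  r4, r7, #2 → r4=0x04
body[3] add  r5, r0, #11 → r5=0x94
body[4] xor  r7, r0, r3 → r7=0x20
body[5] mov  r5, #0x02 → r5=0x02
body[6] mov  r3, r7 → r3=0x20
epilogue: pop r7=0x02, sp=0xd9
r2: callee-saved, written=False
r4: caller-saved, written=True
r6: caller-saved, written=False
r7: callee-saved, written=True

SURVIVE = r2,r6,r7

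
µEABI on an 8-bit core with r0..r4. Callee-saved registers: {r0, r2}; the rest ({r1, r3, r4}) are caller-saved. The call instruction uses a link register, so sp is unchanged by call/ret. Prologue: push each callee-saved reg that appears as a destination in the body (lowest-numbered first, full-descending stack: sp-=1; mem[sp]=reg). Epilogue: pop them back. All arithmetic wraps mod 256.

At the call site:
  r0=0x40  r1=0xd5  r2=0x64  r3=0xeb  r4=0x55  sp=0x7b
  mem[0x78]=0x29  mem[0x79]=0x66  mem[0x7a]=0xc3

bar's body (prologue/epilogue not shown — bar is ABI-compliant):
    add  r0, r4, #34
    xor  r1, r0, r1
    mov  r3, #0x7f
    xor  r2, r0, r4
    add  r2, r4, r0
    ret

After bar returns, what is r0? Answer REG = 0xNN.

prologue: push r0 → mem[0x7a]=0x40, sp=0x7a
prologue: push r2 → mem[0x79]=0x64, sp=0x79
body[0] add  r0, r4, #34 → r0=0x77
body[1] xor  r1, r0, r1 → r1=0xa2
body[2] mov  r3, #0x7f → r3=0x7f
body[3] xor  r2, r0, r4 → r2=0x22
body[4] add  r2, r4, r0 → r2=0xcc
epilogue: pop r2=0x64, sp=0x7a
epilogue: pop r0=0x40, sp=0x7b
r0 is callee-saved → restored

REG = 0x40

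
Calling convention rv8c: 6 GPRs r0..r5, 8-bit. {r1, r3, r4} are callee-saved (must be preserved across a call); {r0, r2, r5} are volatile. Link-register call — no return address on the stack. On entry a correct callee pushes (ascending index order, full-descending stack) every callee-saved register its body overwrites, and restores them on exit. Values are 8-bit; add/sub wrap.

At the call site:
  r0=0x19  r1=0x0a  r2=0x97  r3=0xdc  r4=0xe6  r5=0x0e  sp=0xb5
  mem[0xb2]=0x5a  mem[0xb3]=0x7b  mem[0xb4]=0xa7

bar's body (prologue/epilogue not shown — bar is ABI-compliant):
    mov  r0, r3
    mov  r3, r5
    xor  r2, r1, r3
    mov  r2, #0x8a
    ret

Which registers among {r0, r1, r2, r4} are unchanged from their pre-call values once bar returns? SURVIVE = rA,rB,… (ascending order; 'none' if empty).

SURVIVE = r1,r4

prologue: push r3 -> mem[0xb4]=0xdc, sp=0xb4
body[0] mov  r0, r3 -> r0=0xdc
body[1] mov  r3, r5 -> r3=0x0e
body[2] xor  r2, r1, r3 -> r2=0x04
body[3] mov  r2, #0x8a -> r2=0x8a
epilogue: pop r3=0xdc, sp=0xb5
r0: caller-saved, written=True
r1: callee-saved, written=False
r2: caller-saved, written=True
r4: callee-saved, written=False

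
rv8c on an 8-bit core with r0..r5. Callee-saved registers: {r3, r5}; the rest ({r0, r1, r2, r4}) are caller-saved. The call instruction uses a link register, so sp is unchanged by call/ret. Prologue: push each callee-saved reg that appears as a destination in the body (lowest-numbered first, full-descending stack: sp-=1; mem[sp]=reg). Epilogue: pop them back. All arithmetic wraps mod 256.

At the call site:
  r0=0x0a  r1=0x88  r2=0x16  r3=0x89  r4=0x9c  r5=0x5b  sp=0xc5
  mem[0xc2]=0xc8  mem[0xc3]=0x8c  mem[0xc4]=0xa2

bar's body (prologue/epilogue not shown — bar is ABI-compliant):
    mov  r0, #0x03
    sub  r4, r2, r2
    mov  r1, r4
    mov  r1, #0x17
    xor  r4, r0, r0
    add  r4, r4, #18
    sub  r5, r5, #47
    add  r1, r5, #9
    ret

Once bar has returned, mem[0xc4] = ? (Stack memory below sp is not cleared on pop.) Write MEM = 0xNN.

MEM = 0x5b

prologue: push r5 → mem[0xc4]=0x5b, sp=0xc4
body[0] mov  r0, #0x03 → r0=0x03
body[1] sub  r4, r2, r2 → r4=0x00
body[2] mov  r1, r4 → r1=0x00
body[3] mov  r1, #0x17 → r1=0x17
body[4] xor  r4, r0, r0 → r4=0x00
body[5] add  r4, r4, #18 → r4=0x12
body[6] sub  r5, r5, #47 → r5=0x2c
body[7] add  r1, r5, #9 → r1=0x35
epilogue: pop r5=0x5b, sp=0xc5
prologue pushed ['r5'] at ['0xc4']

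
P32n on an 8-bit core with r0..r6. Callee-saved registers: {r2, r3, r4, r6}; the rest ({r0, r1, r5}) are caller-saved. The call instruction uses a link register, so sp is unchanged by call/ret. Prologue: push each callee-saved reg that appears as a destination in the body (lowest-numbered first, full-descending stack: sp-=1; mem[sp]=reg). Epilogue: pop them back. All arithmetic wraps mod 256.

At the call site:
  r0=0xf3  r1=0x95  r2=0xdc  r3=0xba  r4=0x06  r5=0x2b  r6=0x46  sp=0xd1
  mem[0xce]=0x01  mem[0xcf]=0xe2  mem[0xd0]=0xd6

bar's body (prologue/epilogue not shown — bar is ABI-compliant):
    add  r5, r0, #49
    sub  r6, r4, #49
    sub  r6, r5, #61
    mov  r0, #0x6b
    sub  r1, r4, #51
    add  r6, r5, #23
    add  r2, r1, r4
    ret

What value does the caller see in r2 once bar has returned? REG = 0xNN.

prologue: push r2 → mem[0xd0]=0xdc, sp=0xd0
prologue: push r6 → mem[0xcf]=0x46, sp=0xcf
body[0] add  r5, r0, #49 → r5=0x24
body[1] sub  r6, r4, #49 → r6=0xd5
body[2] sub  r6, r5, #61 → r6=0xe7
body[3] mov  r0, #0x6b → r0=0x6b
body[4] sub  r1, r4, #51 → r1=0xd3
body[5] add  r6, r5, #23 → r6=0x3b
body[6] add  r2, r1, r4 → r2=0xd9
epilogue: pop r6=0x46, sp=0xd0
epilogue: pop r2=0xdc, sp=0xd1
r2 is callee-saved → restored

REG = 0xdc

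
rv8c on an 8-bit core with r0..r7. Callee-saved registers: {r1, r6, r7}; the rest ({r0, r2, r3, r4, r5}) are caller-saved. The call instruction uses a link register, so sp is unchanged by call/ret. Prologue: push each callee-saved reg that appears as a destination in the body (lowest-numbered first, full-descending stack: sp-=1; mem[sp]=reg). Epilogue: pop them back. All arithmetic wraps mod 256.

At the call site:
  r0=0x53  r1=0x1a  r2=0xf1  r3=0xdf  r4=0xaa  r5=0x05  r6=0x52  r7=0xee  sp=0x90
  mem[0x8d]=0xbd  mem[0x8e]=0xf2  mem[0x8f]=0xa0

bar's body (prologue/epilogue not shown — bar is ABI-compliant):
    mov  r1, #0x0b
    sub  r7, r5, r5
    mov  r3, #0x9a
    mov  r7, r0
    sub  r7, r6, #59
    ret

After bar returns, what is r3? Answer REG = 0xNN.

REG = 0x9a

prologue: push r1 -> mem[0x8f]=0x1a, sp=0x8f
prologue: push r7 -> mem[0x8e]=0xee, sp=0x8e
body[0] mov  r1, #0x0b -> r1=0x0b
body[1] sub  r7, r5, r5 -> r7=0x00
body[2] mov  r3, #0x9a -> r3=0x9a
body[3] mov  r7, r0 -> r7=0x53
body[4] sub  r7, r6, #59 -> r7=0x17
epilogue: pop r7=0xee, sp=0x8f
epilogue: pop r1=0x1a, sp=0x90
r3 is caller-saved -> body value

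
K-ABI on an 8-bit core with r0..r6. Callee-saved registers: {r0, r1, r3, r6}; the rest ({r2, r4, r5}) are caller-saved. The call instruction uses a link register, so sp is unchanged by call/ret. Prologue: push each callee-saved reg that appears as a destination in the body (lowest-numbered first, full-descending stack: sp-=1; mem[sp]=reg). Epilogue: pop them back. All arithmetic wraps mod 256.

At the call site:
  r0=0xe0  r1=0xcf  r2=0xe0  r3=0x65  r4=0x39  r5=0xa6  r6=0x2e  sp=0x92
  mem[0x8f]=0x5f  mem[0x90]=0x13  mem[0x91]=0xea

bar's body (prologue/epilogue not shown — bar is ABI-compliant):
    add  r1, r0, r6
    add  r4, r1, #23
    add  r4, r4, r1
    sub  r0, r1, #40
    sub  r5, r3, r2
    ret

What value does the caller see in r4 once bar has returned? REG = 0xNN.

REG = 0x33

prologue: push r0 -> mem[0x91]=0xe0, sp=0x91
prologue: push r1 -> mem[0x90]=0xcf, sp=0x90
body[0] add  r1, r0, r6 -> r1=0x0e
body[1] add  r4, r1, #23 -> r4=0x25
body[2] add  r4, r4, r1 -> r4=0x33
body[3] sub  r0, r1, #40 -> r0=0xe6
body[4] sub  r5, r3, r2 -> r5=0x85
epilogue: pop r1=0xcf, sp=0x91
epilogue: pop r0=0xe0, sp=0x92
r4 is caller-saved -> body value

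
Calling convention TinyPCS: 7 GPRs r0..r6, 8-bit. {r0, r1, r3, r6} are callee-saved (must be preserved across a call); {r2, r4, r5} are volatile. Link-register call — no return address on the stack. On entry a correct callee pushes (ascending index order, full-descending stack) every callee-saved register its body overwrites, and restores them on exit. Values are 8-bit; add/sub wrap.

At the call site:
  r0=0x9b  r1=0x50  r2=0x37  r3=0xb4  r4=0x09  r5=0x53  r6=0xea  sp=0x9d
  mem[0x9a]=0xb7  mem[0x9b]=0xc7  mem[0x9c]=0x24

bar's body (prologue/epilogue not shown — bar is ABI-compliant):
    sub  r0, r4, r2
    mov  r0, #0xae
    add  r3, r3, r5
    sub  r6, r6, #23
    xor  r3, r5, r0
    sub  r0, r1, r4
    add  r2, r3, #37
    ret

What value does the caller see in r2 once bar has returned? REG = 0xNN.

prologue: push r0 -> mem[0x9c]=0x9b, sp=0x9c
prologue: push r3 -> mem[0x9b]=0xb4, sp=0x9b
prologue: push r6 -> mem[0x9a]=0xea, sp=0x9a
body[0] sub  r0, r4, r2 -> r0=0xd2
body[1] mov  r0, #0xae -> r0=0xae
body[2] add  r3, r3, r5 -> r3=0x07
body[3] sub  r6, r6, #23 -> r6=0xd3
body[4] xor  r3, r5, r0 -> r3=0xfd
body[5] sub  r0, r1, r4 -> r0=0x47
body[6] add  r2, r3, #37 -> r2=0x22
epilogue: pop r6=0xea, sp=0x9b
epilogue: pop r3=0xb4, sp=0x9c
epilogue: pop r0=0x9b, sp=0x9d
r2 is caller-saved -> body value

REG = 0x22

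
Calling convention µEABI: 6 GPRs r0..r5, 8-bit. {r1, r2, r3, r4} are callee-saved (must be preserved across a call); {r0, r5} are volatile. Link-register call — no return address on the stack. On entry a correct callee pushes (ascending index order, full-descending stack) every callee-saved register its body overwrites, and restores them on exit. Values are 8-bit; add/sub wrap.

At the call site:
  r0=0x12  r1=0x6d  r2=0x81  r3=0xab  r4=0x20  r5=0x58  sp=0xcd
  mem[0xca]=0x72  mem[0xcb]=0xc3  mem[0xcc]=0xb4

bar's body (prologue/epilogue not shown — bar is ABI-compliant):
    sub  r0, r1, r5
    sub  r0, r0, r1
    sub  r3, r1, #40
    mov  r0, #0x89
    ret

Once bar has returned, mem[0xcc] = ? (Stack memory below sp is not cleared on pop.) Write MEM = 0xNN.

prologue: push r3 -> mem[0xcc]=0xab, sp=0xcc
body[0] sub  r0, r1, r5 -> r0=0x15
body[1] sub  r0, r0, r1 -> r0=0xa8
body[2] sub  r3, r1, #40 -> r3=0x45
body[3] mov  r0, #0x89 -> r0=0x89
epilogue: pop r3=0xab, sp=0xcd
prologue pushed ['r3'] at ['0xcc']

MEM = 0xab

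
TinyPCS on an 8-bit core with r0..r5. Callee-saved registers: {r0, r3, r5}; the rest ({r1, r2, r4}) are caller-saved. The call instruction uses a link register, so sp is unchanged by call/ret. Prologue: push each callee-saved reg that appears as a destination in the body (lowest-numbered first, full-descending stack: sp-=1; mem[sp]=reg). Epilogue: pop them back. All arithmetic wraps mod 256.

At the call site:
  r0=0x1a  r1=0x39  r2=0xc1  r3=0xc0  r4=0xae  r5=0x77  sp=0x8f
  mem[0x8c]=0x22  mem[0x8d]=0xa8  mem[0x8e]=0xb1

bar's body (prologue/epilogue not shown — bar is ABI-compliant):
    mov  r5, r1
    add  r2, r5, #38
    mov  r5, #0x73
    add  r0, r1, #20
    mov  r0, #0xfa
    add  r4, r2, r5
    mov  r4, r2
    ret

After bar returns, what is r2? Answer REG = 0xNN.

prologue: push r0 -> mem[0x8e]=0x1a, sp=0x8e
prologue: push r5 -> mem[0x8d]=0x77, sp=0x8d
body[0] mov  r5, r1 -> r5=0x39
body[1] add  r2, r5, #38 -> r2=0x5f
body[2] mov  r5, #0x73 -> r5=0x73
body[3] add  r0, r1, #20 -> r0=0x4d
body[4] mov  r0, #0xfa -> r0=0xfa
body[5] add  r4, r2, r5 -> r4=0xd2
body[6] mov  r4, r2 -> r4=0x5f
epilogue: pop r5=0x77, sp=0x8e
epilogue: pop r0=0x1a, sp=0x8f
r2 is caller-saved -> body value

REG = 0x5f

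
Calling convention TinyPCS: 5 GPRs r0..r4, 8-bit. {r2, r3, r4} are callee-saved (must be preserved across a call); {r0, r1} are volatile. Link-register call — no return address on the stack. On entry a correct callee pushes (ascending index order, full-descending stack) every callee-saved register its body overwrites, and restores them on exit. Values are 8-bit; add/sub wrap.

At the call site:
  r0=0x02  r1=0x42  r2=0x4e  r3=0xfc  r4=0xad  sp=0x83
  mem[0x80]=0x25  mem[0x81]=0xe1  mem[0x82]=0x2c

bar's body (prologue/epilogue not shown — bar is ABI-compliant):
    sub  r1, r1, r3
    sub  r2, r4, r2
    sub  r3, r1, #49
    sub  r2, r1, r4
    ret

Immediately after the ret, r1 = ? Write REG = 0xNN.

REG = 0x46

prologue: push r2 -> mem[0x82]=0x4e, sp=0x82
prologue: push r3 -> mem[0x81]=0xfc, sp=0x81
body[0] sub  r1, r1, r3 -> r1=0x46
body[1] sub  r2, r4, r2 -> r2=0x5f
body[2] sub  r3, r1, #49 -> r3=0x15
body[3] sub  r2, r1, r4 -> r2=0x99
epilogue: pop r3=0xfc, sp=0x82
epilogue: pop r2=0x4e, sp=0x83
r1 is caller-saved -> body value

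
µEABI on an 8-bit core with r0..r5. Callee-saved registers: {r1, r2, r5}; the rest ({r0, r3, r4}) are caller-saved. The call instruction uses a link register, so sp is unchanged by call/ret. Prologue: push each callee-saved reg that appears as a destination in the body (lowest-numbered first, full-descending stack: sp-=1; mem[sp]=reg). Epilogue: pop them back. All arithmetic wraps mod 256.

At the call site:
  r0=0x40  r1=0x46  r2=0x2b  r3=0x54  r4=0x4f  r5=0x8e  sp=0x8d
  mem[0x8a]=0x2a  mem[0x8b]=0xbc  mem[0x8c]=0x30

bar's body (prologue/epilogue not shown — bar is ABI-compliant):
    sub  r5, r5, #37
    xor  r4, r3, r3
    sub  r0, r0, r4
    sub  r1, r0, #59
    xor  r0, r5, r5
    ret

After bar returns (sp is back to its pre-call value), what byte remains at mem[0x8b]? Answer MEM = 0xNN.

prologue: push r1 → mem[0x8c]=0x46, sp=0x8c
prologue: push r5 → mem[0x8b]=0x8e, sp=0x8b
body[0] sub  r5, r5, #37 → r5=0x69
body[1] xor  r4, r3, r3 → r4=0x00
body[2] sub  r0, r0, r4 → r0=0x40
body[3] sub  r1, r0, #59 → r1=0x05
body[4] xor  r0, r5, r5 → r0=0x00
epilogue: pop r5=0x8e, sp=0x8c
epilogue: pop r1=0x46, sp=0x8d
prologue pushed ['r1', 'r5'] at ['0x8c', '0x8b']

MEM = 0x8e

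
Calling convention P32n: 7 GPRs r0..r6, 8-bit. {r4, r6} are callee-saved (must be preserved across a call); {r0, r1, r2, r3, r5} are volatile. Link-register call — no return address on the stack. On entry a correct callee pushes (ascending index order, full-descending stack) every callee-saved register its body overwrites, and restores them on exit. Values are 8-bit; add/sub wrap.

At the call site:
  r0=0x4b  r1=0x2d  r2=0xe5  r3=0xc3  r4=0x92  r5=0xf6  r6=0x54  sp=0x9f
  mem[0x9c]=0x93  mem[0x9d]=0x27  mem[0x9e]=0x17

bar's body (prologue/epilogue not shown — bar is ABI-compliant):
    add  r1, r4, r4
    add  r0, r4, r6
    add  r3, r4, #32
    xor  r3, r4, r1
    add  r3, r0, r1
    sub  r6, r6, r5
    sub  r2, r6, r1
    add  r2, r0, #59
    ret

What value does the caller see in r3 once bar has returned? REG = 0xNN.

prologue: push r6 → mem[0x9e]=0x54, sp=0x9e
body[0] add  r1, r4, r4 → r1=0x24
body[1] add  r0, r4, r6 → r0=0xe6
body[2] add  r3, r4, #32 → r3=0xb2
body[3] xor  r3, r4, r1 → r3=0xb6
body[4] add  r3, r0, r1 → r3=0x0a
body[5] sub  r6, r6, r5 → r6=0x5e
body[6] sub  r2, r6, r1 → r2=0x3a
body[7] add  r2, r0, #59 → r2=0x21
epilogue: pop r6=0x54, sp=0x9f
r3 is caller-saved → body value

REG = 0x0a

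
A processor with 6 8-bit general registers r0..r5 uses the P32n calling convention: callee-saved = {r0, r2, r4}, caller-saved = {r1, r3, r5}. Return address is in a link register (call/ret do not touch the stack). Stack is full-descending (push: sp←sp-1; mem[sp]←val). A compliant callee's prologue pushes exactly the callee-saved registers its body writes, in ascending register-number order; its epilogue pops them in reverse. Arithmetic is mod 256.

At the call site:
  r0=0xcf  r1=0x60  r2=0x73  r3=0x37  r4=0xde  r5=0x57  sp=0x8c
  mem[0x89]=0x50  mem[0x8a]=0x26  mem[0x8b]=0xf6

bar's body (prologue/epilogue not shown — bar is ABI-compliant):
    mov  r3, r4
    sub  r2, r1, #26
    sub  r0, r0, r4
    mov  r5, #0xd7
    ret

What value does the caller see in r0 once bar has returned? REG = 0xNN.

REG = 0xcf

prologue: push r0 -> mem[0x8b]=0xcf, sp=0x8b
prologue: push r2 -> mem[0x8a]=0x73, sp=0x8a
body[0] mov  r3, r4 -> r3=0xde
body[1] sub  r2, r1, #26 -> r2=0x46
body[2] sub  r0, r0, r4 -> r0=0xf1
body[3] mov  r5, #0xd7 -> r5=0xd7
epilogue: pop r2=0x73, sp=0x8b
epilogue: pop r0=0xcf, sp=0x8c
r0 is callee-saved -> restored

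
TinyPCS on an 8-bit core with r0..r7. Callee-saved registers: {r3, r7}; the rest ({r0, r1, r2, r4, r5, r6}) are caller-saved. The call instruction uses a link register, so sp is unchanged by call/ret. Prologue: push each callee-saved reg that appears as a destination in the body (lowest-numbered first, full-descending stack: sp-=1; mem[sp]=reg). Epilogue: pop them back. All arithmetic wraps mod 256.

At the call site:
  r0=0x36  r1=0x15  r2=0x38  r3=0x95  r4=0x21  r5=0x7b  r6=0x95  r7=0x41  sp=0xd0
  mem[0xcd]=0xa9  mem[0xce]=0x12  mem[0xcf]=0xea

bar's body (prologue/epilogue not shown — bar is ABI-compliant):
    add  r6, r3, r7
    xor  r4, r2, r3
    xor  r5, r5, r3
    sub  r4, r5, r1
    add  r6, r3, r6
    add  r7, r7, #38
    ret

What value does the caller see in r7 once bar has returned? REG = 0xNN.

prologue: push r7 -> mem[0xcf]=0x41, sp=0xcf
body[0] add  r6, r3, r7 -> r6=0xd6
body[1] xor  r4, r2, r3 -> r4=0xad
body[2] xor  r5, r5, r3 -> r5=0xee
body[3] sub  r4, r5, r1 -> r4=0xd9
body[4] add  r6, r3, r6 -> r6=0x6b
body[5] add  r7, r7, #38 -> r7=0x67
epilogue: pop r7=0x41, sp=0xd0
r7 is callee-saved -> restored

REG = 0x41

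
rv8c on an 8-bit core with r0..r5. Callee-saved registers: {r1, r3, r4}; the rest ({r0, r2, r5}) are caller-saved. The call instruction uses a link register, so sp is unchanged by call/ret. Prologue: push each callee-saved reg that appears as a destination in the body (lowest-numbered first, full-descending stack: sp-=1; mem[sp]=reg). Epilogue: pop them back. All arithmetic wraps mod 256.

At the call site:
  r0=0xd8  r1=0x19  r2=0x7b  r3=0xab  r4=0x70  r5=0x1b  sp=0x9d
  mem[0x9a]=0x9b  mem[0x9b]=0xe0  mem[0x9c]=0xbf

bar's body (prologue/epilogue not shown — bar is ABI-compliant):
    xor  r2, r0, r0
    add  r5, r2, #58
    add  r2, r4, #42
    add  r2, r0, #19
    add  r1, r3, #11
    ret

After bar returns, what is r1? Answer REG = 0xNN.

REG = 0x19

prologue: push r1 → mem[0x9c]=0x19, sp=0x9c
body[0] xor  r2, r0, r0 → r2=0x00
body[1] add  r5, r2, #58 → r5=0x3a
body[2] add  r2, r4, #42 → r2=0x9a
body[3] add  r2, r0, #19 → r2=0xeb
body[4] add  r1, r3, #11 → r1=0xb6
epilogue: pop r1=0x19, sp=0x9d
r1 is callee-saved → restored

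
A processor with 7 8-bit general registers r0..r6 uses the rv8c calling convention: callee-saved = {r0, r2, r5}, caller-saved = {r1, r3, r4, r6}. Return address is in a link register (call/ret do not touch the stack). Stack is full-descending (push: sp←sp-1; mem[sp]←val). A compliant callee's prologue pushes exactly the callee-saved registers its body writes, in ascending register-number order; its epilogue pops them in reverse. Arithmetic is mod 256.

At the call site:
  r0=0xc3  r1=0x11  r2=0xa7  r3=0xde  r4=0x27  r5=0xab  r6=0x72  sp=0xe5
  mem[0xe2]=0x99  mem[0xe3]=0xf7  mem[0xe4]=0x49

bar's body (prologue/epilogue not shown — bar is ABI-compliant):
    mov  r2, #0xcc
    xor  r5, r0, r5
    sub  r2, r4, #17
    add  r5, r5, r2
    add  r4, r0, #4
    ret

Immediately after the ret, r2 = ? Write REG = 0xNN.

prologue: push r2 → mem[0xe4]=0xa7, sp=0xe4
prologue: push r5 → mem[0xe3]=0xab, sp=0xe3
body[0] mov  r2, #0xcc → r2=0xcc
body[1] xor  r5, r0, r5 → r5=0x68
body[2] sub  r2, r4, #17 → r2=0x16
body[3] add  r5, r5, r2 → r5=0x7e
body[4] add  r4, r0, #4 → r4=0xc7
epilogue: pop r5=0xab, sp=0xe4
epilogue: pop r2=0xa7, sp=0xe5
r2 is callee-saved → restored

REG = 0xa7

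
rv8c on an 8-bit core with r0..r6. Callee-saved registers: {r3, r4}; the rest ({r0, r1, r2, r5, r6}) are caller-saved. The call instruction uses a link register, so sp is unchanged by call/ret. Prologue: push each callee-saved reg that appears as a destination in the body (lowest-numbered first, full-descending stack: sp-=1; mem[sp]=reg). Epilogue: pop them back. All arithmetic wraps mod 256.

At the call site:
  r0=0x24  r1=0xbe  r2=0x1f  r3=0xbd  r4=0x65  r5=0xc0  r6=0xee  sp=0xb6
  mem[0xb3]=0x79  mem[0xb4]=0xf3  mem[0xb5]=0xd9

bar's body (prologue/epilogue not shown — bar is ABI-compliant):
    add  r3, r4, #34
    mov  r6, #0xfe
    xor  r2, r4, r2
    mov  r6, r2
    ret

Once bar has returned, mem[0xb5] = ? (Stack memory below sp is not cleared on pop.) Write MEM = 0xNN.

prologue: push r3 → mem[0xb5]=0xbd, sp=0xb5
body[0] add  r3, r4, #34 → r3=0x87
body[1] mov  r6, #0xfe → r6=0xfe
body[2] xor  r2, r4, r2 → r2=0x7a
body[3] mov  r6, r2 → r6=0x7a
epilogue: pop r3=0xbd, sp=0xb6
prologue pushed ['r3'] at ['0xb5']

MEM = 0xbd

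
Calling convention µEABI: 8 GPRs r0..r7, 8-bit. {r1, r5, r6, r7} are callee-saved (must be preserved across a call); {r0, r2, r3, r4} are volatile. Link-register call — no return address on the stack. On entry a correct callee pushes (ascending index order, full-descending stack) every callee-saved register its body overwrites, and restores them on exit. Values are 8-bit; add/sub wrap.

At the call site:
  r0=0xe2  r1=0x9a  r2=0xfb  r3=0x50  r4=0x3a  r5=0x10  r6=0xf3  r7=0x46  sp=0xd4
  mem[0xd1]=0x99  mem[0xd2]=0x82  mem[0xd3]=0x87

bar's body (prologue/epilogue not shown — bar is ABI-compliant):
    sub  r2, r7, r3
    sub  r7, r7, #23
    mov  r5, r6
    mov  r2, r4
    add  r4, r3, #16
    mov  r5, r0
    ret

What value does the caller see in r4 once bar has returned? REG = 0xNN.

prologue: push r5 → mem[0xd3]=0x10, sp=0xd3
prologue: push r7 → mem[0xd2]=0x46, sp=0xd2
body[0] sub  r2, r7, r3 → r2=0xf6
body[1] sub  r7, r7, #23 → r7=0x2f
body[2] mov  r5, r6 → r5=0xf3
body[3] mov  r2, r4 → r2=0x3a
body[4] add  r4, r3, #16 → r4=0x60
body[5] mov  r5, r0 → r5=0xe2
epilogue: pop r7=0x46, sp=0xd3
epilogue: pop r5=0x10, sp=0xd4
r4 is caller-saved → body value

REG = 0x60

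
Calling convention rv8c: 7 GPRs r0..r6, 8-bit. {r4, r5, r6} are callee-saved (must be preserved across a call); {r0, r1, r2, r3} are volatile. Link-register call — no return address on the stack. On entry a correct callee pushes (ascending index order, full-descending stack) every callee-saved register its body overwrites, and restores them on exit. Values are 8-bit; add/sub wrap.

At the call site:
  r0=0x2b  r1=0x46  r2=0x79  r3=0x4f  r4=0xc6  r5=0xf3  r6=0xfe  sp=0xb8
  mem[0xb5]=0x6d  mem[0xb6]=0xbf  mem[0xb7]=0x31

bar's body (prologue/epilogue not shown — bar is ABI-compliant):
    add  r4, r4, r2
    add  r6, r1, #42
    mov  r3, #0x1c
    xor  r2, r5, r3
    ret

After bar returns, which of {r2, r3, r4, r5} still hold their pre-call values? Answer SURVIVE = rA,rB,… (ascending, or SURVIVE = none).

prologue: push r4 → mem[0xb7]=0xc6, sp=0xb7
prologue: push r6 → mem[0xb6]=0xfe, sp=0xb6
body[0] add  r4, r4, r2 → r4=0x3f
body[1] add  r6, r1, #42 → r6=0x70
body[2] mov  r3, #0x1c → r3=0x1c
body[3] xor  r2, r5, r3 → r2=0xef
epilogue: pop r6=0xfe, sp=0xb7
epilogue: pop r4=0xc6, sp=0xb8
r2: caller-saved, written=True
r3: caller-saved, written=True
r4: callee-saved, written=True
r5: callee-saved, written=False

SURVIVE = r4,r5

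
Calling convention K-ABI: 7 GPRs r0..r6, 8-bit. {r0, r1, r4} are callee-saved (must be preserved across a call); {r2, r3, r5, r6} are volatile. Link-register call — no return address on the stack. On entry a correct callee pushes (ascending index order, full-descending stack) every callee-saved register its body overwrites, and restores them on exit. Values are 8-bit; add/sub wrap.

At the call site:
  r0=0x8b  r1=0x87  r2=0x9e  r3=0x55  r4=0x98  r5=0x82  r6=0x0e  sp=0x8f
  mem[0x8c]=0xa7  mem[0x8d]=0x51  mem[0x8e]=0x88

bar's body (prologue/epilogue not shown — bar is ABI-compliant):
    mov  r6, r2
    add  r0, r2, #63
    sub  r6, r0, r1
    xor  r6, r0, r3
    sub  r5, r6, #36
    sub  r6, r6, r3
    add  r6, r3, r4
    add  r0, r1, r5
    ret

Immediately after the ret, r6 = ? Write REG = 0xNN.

prologue: push r0 → mem[0x8e]=0x8b, sp=0x8e
body[0] mov  r6, r2 → r6=0x9e
body[1] add  r0, r2, #63 → r0=0xdd
body[2] sub  r6, r0, r1 → r6=0x56
body[3] xor  r6, r0, r3 → r6=0x88
body[4] sub  r5, r6, #36 → r5=0x64
body[5] sub  r6, r6, r3 → r6=0x33
body[6] add  r6, r3, r4 → r6=0xed
body[7] add  r0, r1, r5 → r0=0xeb
epilogue: pop r0=0x8b, sp=0x8f
r6 is caller-saved → body value

REG = 0xed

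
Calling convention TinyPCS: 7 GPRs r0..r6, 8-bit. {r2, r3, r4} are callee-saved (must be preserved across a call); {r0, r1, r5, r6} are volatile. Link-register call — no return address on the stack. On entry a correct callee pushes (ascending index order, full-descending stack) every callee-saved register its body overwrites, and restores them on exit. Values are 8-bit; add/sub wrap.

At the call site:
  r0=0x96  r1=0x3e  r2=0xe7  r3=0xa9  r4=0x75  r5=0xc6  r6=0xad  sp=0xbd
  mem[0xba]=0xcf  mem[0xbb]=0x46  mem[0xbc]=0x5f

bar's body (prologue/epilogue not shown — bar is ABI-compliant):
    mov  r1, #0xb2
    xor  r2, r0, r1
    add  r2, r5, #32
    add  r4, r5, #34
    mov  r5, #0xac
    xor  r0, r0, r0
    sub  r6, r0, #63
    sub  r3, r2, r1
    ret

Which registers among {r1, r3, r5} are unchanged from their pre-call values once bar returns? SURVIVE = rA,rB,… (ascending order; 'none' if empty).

prologue: push r2 → mem[0xbc]=0xe7, sp=0xbc
prologue: push r3 → mem[0xbb]=0xa9, sp=0xbb
prologue: push r4 → mem[0xba]=0x75, sp=0xba
body[0] mov  r1, #0xb2 → r1=0xb2
body[1] xor  r2, r0, r1 → r2=0x24
body[2] add  r2, r5, #32 → r2=0xe6
body[3] add  r4, r5, #34 → r4=0xe8
body[4] mov  r5, #0xac → r5=0xac
body[5] xor  r0, r0, r0 → r0=0x00
body[6] sub  r6, r0, #63 → r6=0xc1
body[7] sub  r3, r2, r1 → r3=0x34
epilogue: pop r4=0x75, sp=0xbb
epilogue: pop r3=0xa9, sp=0xbc
epilogue: pop r2=0xe7, sp=0xbd
r1: caller-saved, written=True
r3: callee-saved, written=True
r5: caller-saved, written=True

SURVIVE = r3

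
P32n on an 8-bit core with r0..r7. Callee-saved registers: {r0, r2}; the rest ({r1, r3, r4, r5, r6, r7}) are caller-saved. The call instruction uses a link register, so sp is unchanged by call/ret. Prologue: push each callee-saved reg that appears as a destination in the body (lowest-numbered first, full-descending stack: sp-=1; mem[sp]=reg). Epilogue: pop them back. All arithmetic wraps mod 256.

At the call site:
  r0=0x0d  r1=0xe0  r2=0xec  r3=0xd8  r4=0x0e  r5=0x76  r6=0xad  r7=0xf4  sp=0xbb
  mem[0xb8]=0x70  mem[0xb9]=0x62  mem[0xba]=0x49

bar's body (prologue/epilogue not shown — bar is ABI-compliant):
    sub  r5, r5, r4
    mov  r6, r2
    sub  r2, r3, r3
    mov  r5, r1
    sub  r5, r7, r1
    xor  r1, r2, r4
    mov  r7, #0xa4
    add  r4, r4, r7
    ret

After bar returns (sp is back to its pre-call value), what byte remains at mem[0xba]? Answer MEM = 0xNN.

prologue: push r2 → mem[0xba]=0xec, sp=0xba
body[0] sub  r5, r5, r4 → r5=0x68
body[1] mov  r6, r2 → r6=0xec
body[2] sub  r2, r3, r3 → r2=0x00
body[3] mov  r5, r1 → r5=0xe0
body[4] sub  r5, r7, r1 → r5=0x14
body[5] xor  r1, r2, r4 → r1=0x0e
body[6] mov  r7, #0xa4 → r7=0xa4
body[7] add  r4, r4, r7 → r4=0xb2
epilogue: pop r2=0xec, sp=0xbb
prologue pushed ['r2'] at ['0xba']

MEM = 0xec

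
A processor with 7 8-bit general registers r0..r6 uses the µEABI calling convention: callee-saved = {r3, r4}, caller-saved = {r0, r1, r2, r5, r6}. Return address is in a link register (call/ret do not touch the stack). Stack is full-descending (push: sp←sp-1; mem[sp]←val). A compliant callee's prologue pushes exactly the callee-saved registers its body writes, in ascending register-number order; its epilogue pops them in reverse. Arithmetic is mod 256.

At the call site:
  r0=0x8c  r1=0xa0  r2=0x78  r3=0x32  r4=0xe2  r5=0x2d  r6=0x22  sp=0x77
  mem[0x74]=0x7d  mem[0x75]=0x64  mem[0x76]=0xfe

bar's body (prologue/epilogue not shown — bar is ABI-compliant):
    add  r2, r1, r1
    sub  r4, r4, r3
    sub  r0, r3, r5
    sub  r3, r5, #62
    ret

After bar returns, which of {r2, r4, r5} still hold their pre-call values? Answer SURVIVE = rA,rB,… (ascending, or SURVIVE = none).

prologue: push r3 -> mem[0x76]=0x32, sp=0x76
prologue: push r4 -> mem[0x75]=0xe2, sp=0x75
body[0] add  r2, r1, r1 -> r2=0x40
body[1] sub  r4, r4, r3 -> r4=0xb0
body[2] sub  r0, r3, r5 -> r0=0x05
body[3] sub  r3, r5, #62 -> r3=0xef
epilogue: pop r4=0xe2, sp=0x76
epilogue: pop r3=0x32, sp=0x77
r2: caller-saved, written=True
r4: callee-saved, written=True
r5: caller-saved, written=False

SURVIVE = r4,r5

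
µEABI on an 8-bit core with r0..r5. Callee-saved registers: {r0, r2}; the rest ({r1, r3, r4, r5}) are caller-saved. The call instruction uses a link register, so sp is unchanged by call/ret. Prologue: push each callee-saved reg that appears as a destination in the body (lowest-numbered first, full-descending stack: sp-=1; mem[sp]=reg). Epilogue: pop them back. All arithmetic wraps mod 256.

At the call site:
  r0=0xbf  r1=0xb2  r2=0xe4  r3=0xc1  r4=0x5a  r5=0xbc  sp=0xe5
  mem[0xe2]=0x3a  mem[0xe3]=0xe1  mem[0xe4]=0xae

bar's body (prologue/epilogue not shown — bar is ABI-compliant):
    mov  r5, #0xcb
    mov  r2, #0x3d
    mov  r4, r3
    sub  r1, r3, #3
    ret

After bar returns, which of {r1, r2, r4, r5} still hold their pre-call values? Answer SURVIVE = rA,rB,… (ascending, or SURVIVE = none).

prologue: push r2 -> mem[0xe4]=0xe4, sp=0xe4
body[0] mov  r5, #0xcb -> r5=0xcb
body[1] mov  r2, #0x3d -> r2=0x3d
body[2] mov  r4, r3 -> r4=0xc1
body[3] sub  r1, r3, #3 -> r1=0xbe
epilogue: pop r2=0xe4, sp=0xe5
r1: caller-saved, written=True
r2: callee-saved, written=True
r4: caller-saved, written=True
r5: caller-saved, written=True

SURVIVE = r2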